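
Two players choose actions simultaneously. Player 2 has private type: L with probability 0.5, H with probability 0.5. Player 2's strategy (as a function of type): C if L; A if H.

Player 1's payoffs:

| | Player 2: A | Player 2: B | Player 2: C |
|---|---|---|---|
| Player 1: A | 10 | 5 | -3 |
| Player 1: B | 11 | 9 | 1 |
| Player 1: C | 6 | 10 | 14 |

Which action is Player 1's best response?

E[A] = 0.5·(-3) + 0.5·(10) = 3.5
E[B] = 0.5·(1) + 0.5·(11) = 6
E[C] = 0.5·(14) + 0.5·(6) = 10
Best response: C (10 is the largest).

C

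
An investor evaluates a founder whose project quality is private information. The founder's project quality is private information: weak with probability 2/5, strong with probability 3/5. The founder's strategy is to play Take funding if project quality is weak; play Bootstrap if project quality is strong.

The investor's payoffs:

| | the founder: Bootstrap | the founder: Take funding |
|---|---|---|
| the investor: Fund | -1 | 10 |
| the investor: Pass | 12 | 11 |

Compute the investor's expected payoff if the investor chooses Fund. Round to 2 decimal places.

E[Fund] = 2/5·10 + 3/5·(-1) = 4 + (-3/5) = 17/5

3.40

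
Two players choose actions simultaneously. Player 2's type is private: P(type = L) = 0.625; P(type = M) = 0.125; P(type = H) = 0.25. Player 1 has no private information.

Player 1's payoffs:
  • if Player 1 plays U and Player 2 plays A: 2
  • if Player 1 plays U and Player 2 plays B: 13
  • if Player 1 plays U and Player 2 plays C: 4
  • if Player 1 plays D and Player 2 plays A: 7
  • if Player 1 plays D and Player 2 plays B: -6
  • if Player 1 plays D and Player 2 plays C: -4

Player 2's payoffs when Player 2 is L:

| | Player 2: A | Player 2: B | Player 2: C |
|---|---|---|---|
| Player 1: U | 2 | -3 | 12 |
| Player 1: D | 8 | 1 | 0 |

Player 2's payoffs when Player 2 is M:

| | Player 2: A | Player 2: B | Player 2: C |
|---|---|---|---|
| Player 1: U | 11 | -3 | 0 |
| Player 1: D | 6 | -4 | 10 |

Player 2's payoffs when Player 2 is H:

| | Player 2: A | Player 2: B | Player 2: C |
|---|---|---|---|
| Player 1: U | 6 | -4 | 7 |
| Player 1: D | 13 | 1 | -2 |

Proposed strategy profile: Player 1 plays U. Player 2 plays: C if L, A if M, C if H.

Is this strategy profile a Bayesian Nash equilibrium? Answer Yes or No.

Player 1 plays U: E[U] = 0.625·(4) + 0.125·(2) + 0.25·(4) = 3.75; E[D] = -2.625. Best-responding. ✓
Player 2 (type L), facing U: A gives 2, B gives -3, C gives 12. Proposed C is best. ✓
Player 2 (type M), facing U: A gives 11, B gives -3, C gives 0. Proposed A is best. ✓
Player 2 (type H), facing U: A gives 6, B gives -4, C gives 7. Proposed C is best. ✓

Yes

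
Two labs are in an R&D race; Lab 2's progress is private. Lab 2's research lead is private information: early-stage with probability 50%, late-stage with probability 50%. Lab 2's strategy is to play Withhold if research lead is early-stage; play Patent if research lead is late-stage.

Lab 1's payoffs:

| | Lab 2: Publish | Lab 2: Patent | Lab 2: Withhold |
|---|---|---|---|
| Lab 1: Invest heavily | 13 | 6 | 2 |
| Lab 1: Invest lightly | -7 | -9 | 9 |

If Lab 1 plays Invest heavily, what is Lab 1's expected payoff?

E[Invest heavily] = 0.5·2 + 0.5·6 = 1 + 3 = 4

4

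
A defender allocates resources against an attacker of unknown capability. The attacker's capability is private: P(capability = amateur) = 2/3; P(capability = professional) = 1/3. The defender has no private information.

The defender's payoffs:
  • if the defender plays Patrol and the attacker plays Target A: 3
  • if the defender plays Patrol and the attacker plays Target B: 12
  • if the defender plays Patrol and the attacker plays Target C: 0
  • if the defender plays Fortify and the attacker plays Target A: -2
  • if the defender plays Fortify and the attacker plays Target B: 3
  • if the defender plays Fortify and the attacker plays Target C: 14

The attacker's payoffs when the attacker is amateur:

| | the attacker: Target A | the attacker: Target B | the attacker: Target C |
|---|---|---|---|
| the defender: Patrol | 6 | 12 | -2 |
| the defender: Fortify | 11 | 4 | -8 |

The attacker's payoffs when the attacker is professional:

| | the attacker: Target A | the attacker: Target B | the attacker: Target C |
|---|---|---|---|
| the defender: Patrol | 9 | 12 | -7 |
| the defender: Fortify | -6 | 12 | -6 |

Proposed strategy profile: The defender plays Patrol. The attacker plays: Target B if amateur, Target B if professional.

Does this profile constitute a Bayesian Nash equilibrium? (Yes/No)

The defender plays Patrol: E[Patrol] = 2/3·(12) + 1/3·(12) = 12; E[Fortify] = 3. Best-responding. ✓
The attacker (capability amateur), facing Patrol: Target A gives 6, Target B gives 12, Target C gives -2. Proposed Target B is best. ✓
The attacker (capability professional), facing Patrol: Target A gives 9, Target B gives 12, Target C gives -7. Proposed Target B is best. ✓

Yes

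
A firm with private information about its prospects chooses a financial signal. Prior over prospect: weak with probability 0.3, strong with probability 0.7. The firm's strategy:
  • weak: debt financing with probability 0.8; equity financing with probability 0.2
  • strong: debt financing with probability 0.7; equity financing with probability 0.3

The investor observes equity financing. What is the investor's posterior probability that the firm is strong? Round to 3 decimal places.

P(equity financing) = 0.3·0.2 + 0.7·0.3 = 0.27
P(strong | equity financing) = (0.7·0.3) / 0.27 = 0.21 / 0.27 = 0.777778

0.778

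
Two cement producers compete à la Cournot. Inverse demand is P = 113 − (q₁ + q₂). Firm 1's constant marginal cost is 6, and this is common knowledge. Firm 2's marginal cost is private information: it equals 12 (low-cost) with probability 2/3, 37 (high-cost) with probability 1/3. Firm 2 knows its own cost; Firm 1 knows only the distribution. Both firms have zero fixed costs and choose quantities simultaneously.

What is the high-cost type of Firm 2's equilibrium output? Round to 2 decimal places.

Each type of Firm 2 best-responds to q₁; Firm 1 best-responds to the expected q₂ over Firm 2's types.
Firm 2 with cost c maximizes (113 − (q₁+q₂) − c)·q₂, giving q₂(c) = (113 − c − q₁)/2.
E[c₂] = 2/3·12 + 1/3·37 = 20.3333
Firm 1's FOC against E[q₂] yields q₁ = (113 − 2·6 + E[c₂])/3 = (113 − 12 + 20.3333)/3 = 40.4444.
q₂(high-cost) = (113 − 37 − 40.4444)/2 = 17.7778.

17.78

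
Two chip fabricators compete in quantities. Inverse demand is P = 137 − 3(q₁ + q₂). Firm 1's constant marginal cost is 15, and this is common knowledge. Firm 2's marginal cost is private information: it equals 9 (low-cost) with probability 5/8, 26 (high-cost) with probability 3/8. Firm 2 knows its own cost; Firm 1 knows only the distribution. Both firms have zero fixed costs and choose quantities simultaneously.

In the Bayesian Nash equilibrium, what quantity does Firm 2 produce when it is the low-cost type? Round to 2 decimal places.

14.53

Type-c best response for Firm 2: q₂(c) = (137 − c)/6 − q₁/2.
Firm 1 maximizes expected profit; its first-order condition is 137 − 6q₁ − 3E[q₂] − 15 = 0.
Substituting E[q₂] and solving: E[c₂] = 15.375, so q₁ = (137 − 2·15 + 15.375)/9 = 13.5972.
q₂(low-cost) = (137 − 9 − 3·13.5972)/6 = 14.5347.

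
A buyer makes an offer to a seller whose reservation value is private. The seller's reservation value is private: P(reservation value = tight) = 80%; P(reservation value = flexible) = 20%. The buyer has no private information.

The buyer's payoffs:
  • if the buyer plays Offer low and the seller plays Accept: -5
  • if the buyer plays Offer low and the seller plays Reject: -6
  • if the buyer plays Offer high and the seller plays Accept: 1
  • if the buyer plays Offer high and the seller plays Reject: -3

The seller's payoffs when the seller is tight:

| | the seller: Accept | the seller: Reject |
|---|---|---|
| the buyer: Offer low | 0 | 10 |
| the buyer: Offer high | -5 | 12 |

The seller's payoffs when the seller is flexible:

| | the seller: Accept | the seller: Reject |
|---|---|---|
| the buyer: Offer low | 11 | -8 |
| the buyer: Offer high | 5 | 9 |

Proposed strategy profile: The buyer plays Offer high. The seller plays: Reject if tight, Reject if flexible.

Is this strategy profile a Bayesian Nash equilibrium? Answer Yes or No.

A profile is a BNE iff every type of every player is best-responding given beliefs about the other side.
The buyer plays Offer high: E[Offer high] = 0.8·(-3) + 0.2·(-3) = -3; E[Offer low] = -6. Best-responding. ✓
The seller (reservation value tight), facing Offer high: Accept gives -5, Reject gives 12. Proposed Reject is best. ✓
The seller (reservation value flexible), facing Offer high: Accept gives 5, Reject gives 9. Proposed Reject is best. ✓

Yes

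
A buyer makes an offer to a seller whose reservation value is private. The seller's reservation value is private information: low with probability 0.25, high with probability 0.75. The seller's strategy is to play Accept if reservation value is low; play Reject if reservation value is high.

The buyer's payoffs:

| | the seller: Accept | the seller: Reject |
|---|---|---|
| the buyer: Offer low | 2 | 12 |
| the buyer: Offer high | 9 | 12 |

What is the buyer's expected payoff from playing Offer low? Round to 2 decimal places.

9.50

E[Offer low] = 0.25·2 + 0.75·12 = 0.5 + 9 = 9.5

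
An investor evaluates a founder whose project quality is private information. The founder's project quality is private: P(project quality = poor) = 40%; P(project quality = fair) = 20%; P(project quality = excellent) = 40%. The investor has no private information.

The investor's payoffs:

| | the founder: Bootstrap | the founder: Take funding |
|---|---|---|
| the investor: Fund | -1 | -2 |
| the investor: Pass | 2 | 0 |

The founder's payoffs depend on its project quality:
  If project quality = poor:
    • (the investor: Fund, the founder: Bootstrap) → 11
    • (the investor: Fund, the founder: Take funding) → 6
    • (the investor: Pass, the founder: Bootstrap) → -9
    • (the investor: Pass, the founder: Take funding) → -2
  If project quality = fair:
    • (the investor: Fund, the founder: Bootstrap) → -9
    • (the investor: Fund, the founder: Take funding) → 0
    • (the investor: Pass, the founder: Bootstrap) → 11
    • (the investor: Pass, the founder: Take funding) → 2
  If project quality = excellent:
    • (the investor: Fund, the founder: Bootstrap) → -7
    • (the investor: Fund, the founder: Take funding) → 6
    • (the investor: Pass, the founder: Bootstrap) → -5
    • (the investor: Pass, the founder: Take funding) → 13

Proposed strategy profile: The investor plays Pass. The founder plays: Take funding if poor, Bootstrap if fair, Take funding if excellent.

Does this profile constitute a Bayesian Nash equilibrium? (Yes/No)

The investor plays Pass: E[Pass] = 0.4·(0) + 0.2·(2) + 0.4·(0) = 0.4; E[Fund] = -1.8. Best-responding. ✓
The founder (project quality poor), facing Pass: Bootstrap gives -9, Take funding gives -2. Proposed Take funding is best. ✓
The founder (project quality fair), facing Pass: Bootstrap gives 11, Take funding gives 2. Proposed Bootstrap is best. ✓
The founder (project quality excellent), facing Pass: Bootstrap gives -5, Take funding gives 13. Proposed Take funding is best. ✓

Yes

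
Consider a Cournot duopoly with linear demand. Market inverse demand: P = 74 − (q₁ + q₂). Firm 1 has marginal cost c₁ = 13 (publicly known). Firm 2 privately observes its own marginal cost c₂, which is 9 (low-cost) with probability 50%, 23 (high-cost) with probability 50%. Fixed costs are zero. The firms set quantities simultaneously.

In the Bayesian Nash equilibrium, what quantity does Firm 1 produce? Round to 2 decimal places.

Type-c best response for Firm 2: q₂(c) = (74 − c)/2 − q₁/2.
Firm 1 maximizes expected profit; its first-order condition is 74 − 2q₁ − E[q₂] − 13 = 0.
Substituting E[q₂] and solving: E[c₂] = 16, so q₁ = (74 − 2·13 + 16)/3 = 21.3333.

21.33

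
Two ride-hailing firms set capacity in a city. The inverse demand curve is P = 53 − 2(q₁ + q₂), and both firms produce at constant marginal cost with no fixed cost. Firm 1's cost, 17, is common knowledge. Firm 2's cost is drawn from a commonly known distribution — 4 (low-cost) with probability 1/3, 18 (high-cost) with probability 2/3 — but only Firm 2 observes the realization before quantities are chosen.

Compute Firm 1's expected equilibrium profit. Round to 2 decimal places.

58.08

Each type of Firm 2 best-responds to q₁; Firm 1 best-responds to the expected q₂ over Firm 2's types.
Firm 2 with cost c maximizes (53 − 2(q₁+q₂) − c)·q₂, giving q₂(c) = (53 − c − 2q₁)/4.
E[c₂] = 1/3·4 + 2/3·18 = 13.3333
Firm 1's FOC against E[q₂] yields q₁ = (53 − 2·17 + E[c₂])/6 = (53 − 34 + 13.3333)/6 = 5.38889.
E[P] = 53 − 2·(q₁ + E[q₂]) = 27.7778; Firm 1's expected profit = (E[P] − 17)·q₁ = (27.7778 − 17)·5.38889 = 58.0802.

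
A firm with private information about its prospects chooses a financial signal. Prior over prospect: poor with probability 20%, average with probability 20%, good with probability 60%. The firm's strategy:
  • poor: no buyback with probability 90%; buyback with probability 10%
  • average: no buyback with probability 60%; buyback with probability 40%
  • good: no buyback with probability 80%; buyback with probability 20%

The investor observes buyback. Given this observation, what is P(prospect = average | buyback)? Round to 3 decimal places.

0.364

Apply Bayes' rule using the sender's strategy as the likelihood.
P(buyback) = 0.2·0.1 + 0.2·0.4 + 0.6·0.2 = 0.22
P(average | buyback) = (0.2·0.4) / 0.22 = 0.08 / 0.22 = 0.363636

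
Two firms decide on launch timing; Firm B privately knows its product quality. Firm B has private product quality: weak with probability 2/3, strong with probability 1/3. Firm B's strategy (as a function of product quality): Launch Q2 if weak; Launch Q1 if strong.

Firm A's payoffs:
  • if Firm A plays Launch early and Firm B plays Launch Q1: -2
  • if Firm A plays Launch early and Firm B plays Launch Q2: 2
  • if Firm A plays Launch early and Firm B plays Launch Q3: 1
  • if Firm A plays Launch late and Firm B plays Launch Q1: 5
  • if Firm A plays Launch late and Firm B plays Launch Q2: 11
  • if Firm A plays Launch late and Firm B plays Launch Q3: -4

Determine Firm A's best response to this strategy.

Launch late

Compute Firm A's expected payoff for each action, taking the expectation over Firm B's type.
E[Launch early] = 2/3·(2) + 1/3·(-2) = 2/3
E[Launch late] = 2/3·(11) + 1/3·(5) = 9
Best response: Launch late (9 is the largest).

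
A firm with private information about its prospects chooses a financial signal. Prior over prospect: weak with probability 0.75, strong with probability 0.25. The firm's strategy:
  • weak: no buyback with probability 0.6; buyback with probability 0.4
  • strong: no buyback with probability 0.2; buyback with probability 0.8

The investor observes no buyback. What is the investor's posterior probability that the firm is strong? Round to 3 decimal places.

P(no buyback) = 0.75·0.6 + 0.25·0.2 = 0.5
P(strong | no buyback) = (0.25·0.2) / 0.5 = 0.05 / 0.5 = 0.1

0.100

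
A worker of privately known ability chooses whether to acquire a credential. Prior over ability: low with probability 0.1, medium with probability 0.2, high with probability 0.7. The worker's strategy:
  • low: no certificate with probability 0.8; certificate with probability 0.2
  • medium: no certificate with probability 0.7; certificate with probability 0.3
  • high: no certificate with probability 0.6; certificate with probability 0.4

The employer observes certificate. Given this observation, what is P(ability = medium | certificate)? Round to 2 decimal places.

Apply Bayes' rule using the sender's strategy as the likelihood.
P(certificate) = 0.1·0.2 + 0.2·0.3 + 0.7·0.4 = 0.36
P(medium | certificate) = (0.2·0.3) / 0.36 = 0.06 / 0.36 = 0.166667

0.17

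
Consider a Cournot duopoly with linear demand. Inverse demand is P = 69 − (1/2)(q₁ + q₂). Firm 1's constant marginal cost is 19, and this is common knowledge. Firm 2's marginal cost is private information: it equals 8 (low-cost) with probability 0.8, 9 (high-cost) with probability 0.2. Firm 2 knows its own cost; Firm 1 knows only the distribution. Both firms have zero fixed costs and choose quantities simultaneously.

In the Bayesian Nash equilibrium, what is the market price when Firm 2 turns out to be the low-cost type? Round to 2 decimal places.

Each type of Firm 2 best-responds to q₁; Firm 1 best-responds to the expected q₂ over Firm 2's types.
Firm 2 with cost c maximizes (69 − (1/2)(q₁+q₂) − c)·q₂, giving q₂(c) = (69 − c − (1/2)q₁).
E[c₂] = 0.8·8 + 0.2·9 = 8.2
Firm 1's FOC against E[q₂] yields q₁ = (69 − 2·19 + E[c₂])/(3/2) = (69 − 38 + 8.2)/(3/2) = 26.1333.
q₂(low-cost) = 47.9333, so P = 69 − (1/2)·(26.1333 + 47.9333) = 31.9667.

31.97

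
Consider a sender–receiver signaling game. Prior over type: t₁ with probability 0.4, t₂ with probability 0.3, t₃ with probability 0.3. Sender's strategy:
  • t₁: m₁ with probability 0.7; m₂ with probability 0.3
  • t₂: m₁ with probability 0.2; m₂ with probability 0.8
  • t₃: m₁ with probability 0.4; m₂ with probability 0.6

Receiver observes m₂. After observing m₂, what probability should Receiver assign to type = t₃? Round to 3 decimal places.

P(m₂) = 0.4·0.3 + 0.3·0.8 + 0.3·0.6 = 0.54
P(t₃ | m₂) = (0.3·0.6) / 0.54 = 0.18 / 0.54 = 0.333333

0.333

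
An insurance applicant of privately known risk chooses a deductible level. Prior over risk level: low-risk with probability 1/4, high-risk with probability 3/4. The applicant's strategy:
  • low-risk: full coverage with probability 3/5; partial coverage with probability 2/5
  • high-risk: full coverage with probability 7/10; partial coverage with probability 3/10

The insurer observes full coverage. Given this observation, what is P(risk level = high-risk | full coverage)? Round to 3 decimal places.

0.778

P(full coverage) = (1/4)·(3/5) + (3/4)·(7/10) = 27/40
P(high-risk | full coverage) = ((3/4)·(7/10)) / (27/40) = (21/40) / (27/40) = 7/9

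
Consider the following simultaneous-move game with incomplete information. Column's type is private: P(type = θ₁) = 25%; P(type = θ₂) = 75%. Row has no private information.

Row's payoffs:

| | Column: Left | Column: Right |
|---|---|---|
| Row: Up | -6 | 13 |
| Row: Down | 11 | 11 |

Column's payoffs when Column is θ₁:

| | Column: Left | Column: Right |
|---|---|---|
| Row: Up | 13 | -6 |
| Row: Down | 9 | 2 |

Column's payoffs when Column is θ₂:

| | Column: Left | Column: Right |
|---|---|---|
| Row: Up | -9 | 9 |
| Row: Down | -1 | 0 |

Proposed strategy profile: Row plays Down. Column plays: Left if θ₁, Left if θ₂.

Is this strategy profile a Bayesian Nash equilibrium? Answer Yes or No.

Row plays Down: E[Down] = 0.25·(11) + 0.75·(11) = 11; E[Up] = -6. Best-responding. ✓
Column (type θ₁), facing Down: Left gives 9, Right gives 2. Proposed Left is best. ✓
Column (type θ₂), facing Down: Left gives -1, Right gives 0. Proposed Left is not best — profitable deviation exists. ✗

No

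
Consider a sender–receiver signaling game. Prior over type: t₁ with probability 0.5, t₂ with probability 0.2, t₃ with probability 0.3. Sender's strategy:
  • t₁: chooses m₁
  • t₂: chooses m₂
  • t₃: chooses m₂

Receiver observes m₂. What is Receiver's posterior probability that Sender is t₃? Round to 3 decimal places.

0.600

P(m₂) = 0.5·0 + 0.2·1 + 0.3·1 = 0.5
P(t₃ | m₂) = (0.3·1) / 0.5 = 0.3 / 0.5 = 0.6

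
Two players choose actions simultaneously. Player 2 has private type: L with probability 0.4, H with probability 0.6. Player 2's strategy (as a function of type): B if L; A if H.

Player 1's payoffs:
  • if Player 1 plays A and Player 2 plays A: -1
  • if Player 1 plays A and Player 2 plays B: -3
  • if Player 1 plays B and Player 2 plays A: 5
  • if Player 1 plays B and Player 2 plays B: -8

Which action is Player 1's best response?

Compute Player 1's expected payoff for each action, taking the expectation over Player 2's type.
E[A] = 0.4·(-3) + 0.6·(-1) = -1.8
E[B] = 0.4·(-8) + 0.6·(5) = -0.2
Best response: B (-0.2 is the largest).

B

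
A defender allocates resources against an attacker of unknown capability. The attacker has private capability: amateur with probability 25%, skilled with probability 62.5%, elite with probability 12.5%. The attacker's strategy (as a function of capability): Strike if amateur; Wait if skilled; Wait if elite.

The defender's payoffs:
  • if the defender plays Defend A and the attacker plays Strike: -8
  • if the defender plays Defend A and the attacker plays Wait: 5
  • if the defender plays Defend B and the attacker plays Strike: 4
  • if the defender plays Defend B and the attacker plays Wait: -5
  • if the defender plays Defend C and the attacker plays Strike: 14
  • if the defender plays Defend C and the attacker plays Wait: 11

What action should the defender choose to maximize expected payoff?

E[Defend A] = 0.25·(-8) + 0.625·(5) + 0.125·(5) = 1.75
E[Defend B] = 0.25·(4) + 0.625·(-5) + 0.125·(-5) = -2.75
E[Defend C] = 0.25·(14) + 0.625·(11) + 0.125·(11) = 11.75
Best response: Defend C (11.75 is the largest).

Defend C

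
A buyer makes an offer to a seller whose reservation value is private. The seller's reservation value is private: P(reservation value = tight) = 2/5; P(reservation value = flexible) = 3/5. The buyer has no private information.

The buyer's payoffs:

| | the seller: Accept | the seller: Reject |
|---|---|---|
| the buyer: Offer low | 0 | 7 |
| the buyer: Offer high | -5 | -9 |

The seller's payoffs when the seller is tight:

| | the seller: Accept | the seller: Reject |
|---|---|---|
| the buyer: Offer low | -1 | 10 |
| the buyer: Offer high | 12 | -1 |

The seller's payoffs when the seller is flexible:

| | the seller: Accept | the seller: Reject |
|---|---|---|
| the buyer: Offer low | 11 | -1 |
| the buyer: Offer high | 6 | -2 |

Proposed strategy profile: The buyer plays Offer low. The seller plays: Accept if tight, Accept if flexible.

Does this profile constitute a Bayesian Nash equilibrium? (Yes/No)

A profile is a BNE iff every type of every player is best-responding given beliefs about the other side.
The buyer plays Offer low: E[Offer low] = 2/5·(0) + 3/5·(0) = 0; E[Offer high] = -5. Best-responding. ✓
The seller (reservation value tight), facing Offer low: Accept gives -1, Reject gives 10. Proposed Accept is not best — profitable deviation exists. ✗
The seller (reservation value flexible), facing Offer low: Accept gives 11, Reject gives -1. Proposed Accept is best. ✓

No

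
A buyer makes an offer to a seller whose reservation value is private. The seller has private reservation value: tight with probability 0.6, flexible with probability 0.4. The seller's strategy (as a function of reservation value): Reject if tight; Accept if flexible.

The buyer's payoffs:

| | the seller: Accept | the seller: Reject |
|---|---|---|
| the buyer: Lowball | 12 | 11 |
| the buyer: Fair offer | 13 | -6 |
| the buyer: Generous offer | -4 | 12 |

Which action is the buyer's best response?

Compute the buyer's expected payoff for each action, taking the expectation over the seller's type.
E[Lowball] = 0.6·(11) + 0.4·(12) = 11.4
E[Fair offer] = 0.6·(-6) + 0.4·(13) = 1.6
E[Generous offer] = 0.6·(12) + 0.4·(-4) = 5.6
Best response: Lowball (11.4 is the largest).

Lowball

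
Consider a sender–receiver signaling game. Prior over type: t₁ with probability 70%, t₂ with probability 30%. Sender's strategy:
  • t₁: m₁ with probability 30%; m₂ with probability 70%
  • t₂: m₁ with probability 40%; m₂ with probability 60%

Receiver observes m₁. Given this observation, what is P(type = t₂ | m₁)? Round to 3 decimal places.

P(m₁) = 0.7·0.3 + 0.3·0.4 = 0.33
P(t₂ | m₁) = (0.3·0.4) / 0.33 = 0.12 / 0.33 = 0.363636

0.364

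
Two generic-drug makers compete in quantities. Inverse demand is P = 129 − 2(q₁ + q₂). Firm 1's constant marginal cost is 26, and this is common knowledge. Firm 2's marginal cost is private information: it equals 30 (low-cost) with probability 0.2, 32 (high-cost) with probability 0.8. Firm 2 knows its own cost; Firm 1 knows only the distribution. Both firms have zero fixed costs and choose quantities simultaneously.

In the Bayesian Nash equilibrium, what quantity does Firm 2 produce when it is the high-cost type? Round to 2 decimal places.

15.20

Firm 2 with cost c maximizes (129 − 2(q₁+q₂) − c)·q₂, giving q₂(c) = (129 − c − 2q₁)/4.
E[c₂] = 0.2·30 + 0.8·32 = 31.6
Firm 1's FOC against E[q₂] yields q₁ = (129 − 2·26 + E[c₂])/6 = (129 − 52 + 31.6)/6 = 18.1.
q₂(high-cost) = (129 − 32 − 2·18.1)/4 = 15.2.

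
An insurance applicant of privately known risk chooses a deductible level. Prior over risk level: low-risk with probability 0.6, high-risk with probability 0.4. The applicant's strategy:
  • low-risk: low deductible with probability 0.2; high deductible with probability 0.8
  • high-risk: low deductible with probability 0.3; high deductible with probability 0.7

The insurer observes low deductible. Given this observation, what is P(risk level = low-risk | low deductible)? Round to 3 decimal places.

0.500

P(low deductible) = 0.6·0.2 + 0.4·0.3 = 0.24
P(low-risk | low deductible) = (0.6·0.2) / 0.24 = 0.12 / 0.24 = 0.5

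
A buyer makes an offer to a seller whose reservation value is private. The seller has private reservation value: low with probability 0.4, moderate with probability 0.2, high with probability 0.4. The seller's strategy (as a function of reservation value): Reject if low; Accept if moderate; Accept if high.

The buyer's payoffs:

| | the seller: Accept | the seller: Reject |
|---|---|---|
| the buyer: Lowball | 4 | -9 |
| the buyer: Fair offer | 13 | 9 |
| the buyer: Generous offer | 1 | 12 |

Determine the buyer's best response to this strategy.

Compute the buyer's expected payoff for each action, taking the expectation over the seller's type.
E[Lowball] = 0.4·(-9) + 0.2·(4) + 0.4·(4) = -1.2
E[Fair offer] = 0.4·(9) + 0.2·(13) + 0.4·(13) = 11.4
E[Generous offer] = 0.4·(12) + 0.2·(1) + 0.4·(1) = 5.4
Best response: Fair offer (11.4 is the largest).

Fair offer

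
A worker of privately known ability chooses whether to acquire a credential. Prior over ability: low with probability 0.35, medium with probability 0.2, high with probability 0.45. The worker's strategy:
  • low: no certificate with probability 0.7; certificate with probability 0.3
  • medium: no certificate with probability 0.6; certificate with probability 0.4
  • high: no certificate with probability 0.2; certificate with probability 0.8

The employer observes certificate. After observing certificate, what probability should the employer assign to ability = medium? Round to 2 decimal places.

0.15

Apply Bayes' rule using the sender's strategy as the likelihood.
P(certificate) = 0.35·0.3 + 0.2·0.4 + 0.45·0.8 = 0.545
P(medium | certificate) = (0.2·0.4) / 0.545 = 0.08 / 0.545 = 0.146789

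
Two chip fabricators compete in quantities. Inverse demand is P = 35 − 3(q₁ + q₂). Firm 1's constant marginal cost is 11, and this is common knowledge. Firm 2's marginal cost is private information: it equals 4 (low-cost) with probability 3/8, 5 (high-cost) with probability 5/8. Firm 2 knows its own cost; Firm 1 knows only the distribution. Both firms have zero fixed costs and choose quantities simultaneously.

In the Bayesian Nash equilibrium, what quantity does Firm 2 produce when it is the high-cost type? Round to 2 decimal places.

4.02

Type-c best response for Firm 2: q₂(c) = (35 − c)/6 − q₁/2.
Firm 1 maximizes expected profit; its first-order condition is 35 − 6q₁ − 3E[q₂] − 11 = 0.
Substituting E[q₂] and solving: E[c₂] = 4.625, so q₁ = (35 − 2·11 + 4.625)/9 = 1.95833.
q₂(high-cost) = (35 − 5 − 3·1.95833)/6 = 4.02083.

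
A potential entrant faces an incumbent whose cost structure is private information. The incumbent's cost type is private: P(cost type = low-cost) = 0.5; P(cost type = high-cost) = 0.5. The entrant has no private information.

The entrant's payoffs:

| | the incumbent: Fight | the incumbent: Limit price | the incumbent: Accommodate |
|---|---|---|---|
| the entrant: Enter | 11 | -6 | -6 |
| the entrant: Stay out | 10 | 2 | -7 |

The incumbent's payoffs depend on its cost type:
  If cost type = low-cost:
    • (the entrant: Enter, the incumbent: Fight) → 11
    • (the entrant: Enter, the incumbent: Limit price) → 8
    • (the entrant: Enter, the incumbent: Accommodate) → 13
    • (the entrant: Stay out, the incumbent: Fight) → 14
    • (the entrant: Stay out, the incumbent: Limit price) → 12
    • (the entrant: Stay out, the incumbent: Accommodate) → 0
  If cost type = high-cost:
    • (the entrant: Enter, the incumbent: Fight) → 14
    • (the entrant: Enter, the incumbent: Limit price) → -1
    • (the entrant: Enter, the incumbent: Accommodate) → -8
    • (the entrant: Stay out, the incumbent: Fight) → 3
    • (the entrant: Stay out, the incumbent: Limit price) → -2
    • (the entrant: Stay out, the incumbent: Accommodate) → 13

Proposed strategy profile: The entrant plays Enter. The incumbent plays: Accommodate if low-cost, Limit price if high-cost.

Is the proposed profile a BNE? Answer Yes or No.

No

The entrant plays Enter: E[Enter] = 0.5·(-6) + 0.5·(-6) = -6; E[Stay out] = -2.5. Not best-responding. ✗
The incumbent (cost type low-cost), facing Enter: Fight gives 11, Limit price gives 8, Accommodate gives 13. Proposed Accommodate is best. ✓
The incumbent (cost type high-cost), facing Enter: Fight gives 14, Limit price gives -1, Accommodate gives -8. Proposed Limit price is not best — profitable deviation exists. ✗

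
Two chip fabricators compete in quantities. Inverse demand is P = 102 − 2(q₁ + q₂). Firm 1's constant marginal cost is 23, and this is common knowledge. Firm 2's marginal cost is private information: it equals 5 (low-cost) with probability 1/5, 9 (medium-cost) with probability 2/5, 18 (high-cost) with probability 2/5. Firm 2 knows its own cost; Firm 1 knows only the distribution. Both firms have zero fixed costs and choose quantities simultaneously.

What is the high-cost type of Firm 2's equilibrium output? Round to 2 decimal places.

15.35

Firm 2 with cost c maximizes (102 − 2(q₁+q₂) − c)·q₂, giving q₂(c) = (102 − c − 2q₁)/4.
E[c₂] = 1/5·5 + 2/5·9 + 2/5·18 = 11.8
Firm 1's FOC against E[q₂] yields q₁ = (102 − 2·23 + E[c₂])/6 = (102 − 46 + 11.8)/6 = 11.3.
q₂(high-cost) = (102 − 18 − 2·11.3)/4 = 15.35.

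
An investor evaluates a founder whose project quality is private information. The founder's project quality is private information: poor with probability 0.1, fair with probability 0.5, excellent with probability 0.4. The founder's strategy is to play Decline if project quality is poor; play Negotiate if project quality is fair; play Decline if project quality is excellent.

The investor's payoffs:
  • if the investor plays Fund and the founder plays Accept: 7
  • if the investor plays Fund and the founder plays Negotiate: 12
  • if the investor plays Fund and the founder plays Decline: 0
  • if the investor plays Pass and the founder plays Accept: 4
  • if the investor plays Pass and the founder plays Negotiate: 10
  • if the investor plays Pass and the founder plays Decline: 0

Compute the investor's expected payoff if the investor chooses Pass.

E[Pass] = 0.1·0 + 0.5·10 + 0.4·0 = 0 + 5 + 0 = 5

5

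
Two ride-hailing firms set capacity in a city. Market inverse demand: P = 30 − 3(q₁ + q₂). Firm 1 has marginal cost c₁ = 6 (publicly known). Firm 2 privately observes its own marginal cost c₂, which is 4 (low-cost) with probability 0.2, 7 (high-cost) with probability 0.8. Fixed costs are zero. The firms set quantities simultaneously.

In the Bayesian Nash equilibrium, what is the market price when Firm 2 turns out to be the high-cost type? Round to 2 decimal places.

14.43

Type-c best response for Firm 2: q₂(c) = (30 − c)/6 − q₁/2.
Firm 1 maximizes expected profit; its first-order condition is 30 − 6q₁ − 3E[q₂] − 6 = 0.
Substituting E[q₂] and solving: E[c₂] = 6.4, so q₁ = (30 − 2·6 + 6.4)/9 = 2.71111.
q₂(high-cost) = 2.47778, so P = 30 − 3·(2.71111 + 2.47778) = 14.4333.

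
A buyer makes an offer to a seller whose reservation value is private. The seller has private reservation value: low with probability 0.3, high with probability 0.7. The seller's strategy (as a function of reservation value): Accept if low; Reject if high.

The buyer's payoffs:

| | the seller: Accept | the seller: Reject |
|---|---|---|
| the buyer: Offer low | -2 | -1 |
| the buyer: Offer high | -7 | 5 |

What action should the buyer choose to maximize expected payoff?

Compute the buyer's expected payoff for each action, taking the expectation over the seller's type.
E[Offer low] = 0.3·(-2) + 0.7·(-1) = -1.3
E[Offer high] = 0.3·(-7) + 0.7·(5) = 1.4
Best response: Offer high (1.4 is the largest).

Offer high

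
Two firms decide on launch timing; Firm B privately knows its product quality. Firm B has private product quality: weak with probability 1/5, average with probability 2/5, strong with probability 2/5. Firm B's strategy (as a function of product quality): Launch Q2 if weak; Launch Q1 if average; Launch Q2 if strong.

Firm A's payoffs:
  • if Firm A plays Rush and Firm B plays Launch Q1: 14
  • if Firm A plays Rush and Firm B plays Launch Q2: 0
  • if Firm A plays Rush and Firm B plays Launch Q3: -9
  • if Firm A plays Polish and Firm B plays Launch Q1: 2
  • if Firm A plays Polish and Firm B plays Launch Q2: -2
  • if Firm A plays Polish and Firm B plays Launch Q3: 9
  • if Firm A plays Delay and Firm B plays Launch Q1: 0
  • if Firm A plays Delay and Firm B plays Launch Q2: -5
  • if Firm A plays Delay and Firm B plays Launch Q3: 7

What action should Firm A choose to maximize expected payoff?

E[Rush] = 1/5·(0) + 2/5·(14) + 2/5·(0) = 28/5
E[Polish] = 1/5·(-2) + 2/5·(2) + 2/5·(-2) = -2/5
E[Delay] = 1/5·(-5) + 2/5·(0) + 2/5·(-5) = -3
Best response: Rush (28/5 is the largest).

Rush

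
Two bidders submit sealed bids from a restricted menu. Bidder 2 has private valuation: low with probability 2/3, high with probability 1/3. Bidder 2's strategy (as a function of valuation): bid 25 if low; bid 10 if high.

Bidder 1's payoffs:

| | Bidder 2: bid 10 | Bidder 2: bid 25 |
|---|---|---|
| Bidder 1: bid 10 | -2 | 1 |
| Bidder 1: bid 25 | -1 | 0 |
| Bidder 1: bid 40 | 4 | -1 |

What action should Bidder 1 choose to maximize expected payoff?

E[bid 10] = 2/3·(1) + 1/3·(-2) = 0
E[bid 25] = 2/3·(0) + 1/3·(-1) = -1/3
E[bid 40] = 2/3·(-1) + 1/3·(4) = 2/3
Best response: bid 40 (2/3 is the largest).

bid 40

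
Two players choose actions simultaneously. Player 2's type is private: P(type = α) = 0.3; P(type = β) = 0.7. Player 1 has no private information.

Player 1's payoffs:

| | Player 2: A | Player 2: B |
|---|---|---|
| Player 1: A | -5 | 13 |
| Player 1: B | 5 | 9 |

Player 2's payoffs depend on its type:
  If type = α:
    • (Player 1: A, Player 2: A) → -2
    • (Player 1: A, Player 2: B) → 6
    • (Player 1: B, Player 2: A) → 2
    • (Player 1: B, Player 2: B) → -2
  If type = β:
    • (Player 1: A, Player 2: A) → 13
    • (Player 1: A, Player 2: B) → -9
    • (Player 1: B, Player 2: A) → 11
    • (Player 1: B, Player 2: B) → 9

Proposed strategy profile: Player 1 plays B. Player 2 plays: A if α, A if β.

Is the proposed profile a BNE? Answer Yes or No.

Yes

Player 1 plays B: E[B] = 0.3·(5) + 0.7·(5) = 5; E[A] = -5. Best-responding. ✓
Player 2 (type α), facing B: A gives 2, B gives -2. Proposed A is best. ✓
Player 2 (type β), facing B: A gives 11, B gives 9. Proposed A is best. ✓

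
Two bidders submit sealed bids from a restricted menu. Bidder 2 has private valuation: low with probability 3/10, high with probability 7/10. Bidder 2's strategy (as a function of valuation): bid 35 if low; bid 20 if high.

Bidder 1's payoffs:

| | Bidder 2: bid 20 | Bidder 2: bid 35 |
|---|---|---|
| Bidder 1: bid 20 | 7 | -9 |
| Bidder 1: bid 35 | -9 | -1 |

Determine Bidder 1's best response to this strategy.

bid 20

Compute Bidder 1's expected payoff for each action, taking the expectation over Bidder 2's type.
E[bid 20] = 3/10·(-9) + 7/10·(7) = 11/5
E[bid 35] = 3/10·(-1) + 7/10·(-9) = -33/5
Best response: bid 20 (11/5 is the largest).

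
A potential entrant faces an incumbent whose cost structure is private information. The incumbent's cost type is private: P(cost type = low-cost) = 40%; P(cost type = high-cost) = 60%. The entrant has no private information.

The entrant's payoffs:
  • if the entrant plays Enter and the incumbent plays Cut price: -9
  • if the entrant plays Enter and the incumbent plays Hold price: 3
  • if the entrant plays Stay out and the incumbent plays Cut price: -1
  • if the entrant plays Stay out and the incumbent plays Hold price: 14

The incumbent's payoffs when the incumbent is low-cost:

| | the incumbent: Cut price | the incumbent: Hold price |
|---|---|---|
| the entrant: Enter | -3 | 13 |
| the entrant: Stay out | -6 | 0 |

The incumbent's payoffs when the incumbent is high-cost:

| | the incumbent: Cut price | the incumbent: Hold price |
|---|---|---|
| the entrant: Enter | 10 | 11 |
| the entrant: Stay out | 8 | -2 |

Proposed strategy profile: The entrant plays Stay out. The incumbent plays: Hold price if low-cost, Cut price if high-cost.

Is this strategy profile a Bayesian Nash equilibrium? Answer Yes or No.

Yes

The entrant plays Stay out: E[Stay out] = 0.4·(14) + 0.6·(-1) = 5; E[Enter] = -4.2. Best-responding. ✓
The incumbent (cost type low-cost), facing Stay out: Cut price gives -6, Hold price gives 0. Proposed Hold price is best. ✓
The incumbent (cost type high-cost), facing Stay out: Cut price gives 8, Hold price gives -2. Proposed Cut price is best. ✓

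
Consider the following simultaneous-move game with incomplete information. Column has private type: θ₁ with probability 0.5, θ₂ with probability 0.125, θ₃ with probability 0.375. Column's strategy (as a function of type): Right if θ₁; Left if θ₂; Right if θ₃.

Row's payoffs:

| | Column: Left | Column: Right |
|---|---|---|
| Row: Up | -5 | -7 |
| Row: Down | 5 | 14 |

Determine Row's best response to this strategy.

Down

E[Up] = 0.5·(-7) + 0.125·(-5) + 0.375·(-7) = -6.75
E[Down] = 0.5·(14) + 0.125·(5) + 0.375·(14) = 12.875
Best response: Down (12.875 is the largest).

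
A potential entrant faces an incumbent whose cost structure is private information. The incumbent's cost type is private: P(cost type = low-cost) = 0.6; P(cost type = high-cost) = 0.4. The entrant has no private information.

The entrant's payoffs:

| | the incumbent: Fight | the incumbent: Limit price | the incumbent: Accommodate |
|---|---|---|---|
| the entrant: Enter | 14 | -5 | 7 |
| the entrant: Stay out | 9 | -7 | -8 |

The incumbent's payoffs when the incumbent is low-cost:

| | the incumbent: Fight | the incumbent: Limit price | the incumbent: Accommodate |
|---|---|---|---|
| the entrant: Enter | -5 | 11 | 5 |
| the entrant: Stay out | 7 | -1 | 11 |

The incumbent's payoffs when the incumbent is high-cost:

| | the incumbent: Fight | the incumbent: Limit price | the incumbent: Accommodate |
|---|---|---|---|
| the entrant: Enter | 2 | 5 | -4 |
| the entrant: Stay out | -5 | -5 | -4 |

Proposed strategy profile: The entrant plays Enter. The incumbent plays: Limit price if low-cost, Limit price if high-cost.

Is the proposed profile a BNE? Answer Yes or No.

Yes

A profile is a BNE iff every type of every player is best-responding given beliefs about the other side.
The entrant plays Enter: E[Enter] = 0.6·(-5) + 0.4·(-5) = -5; E[Stay out] = -7. Best-responding. ✓
The incumbent (cost type low-cost), facing Enter: Fight gives -5, Limit price gives 11, Accommodate gives 5. Proposed Limit price is best. ✓
The incumbent (cost type high-cost), facing Enter: Fight gives 2, Limit price gives 5, Accommodate gives -4. Proposed Limit price is best. ✓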